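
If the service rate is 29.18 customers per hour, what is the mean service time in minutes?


Mean service time = 60/mu = 60/29.18 = 2.06 minutes

2.06 minutes


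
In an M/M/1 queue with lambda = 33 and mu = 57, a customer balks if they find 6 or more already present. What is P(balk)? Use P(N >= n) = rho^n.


P(N >= 6) = rho^6 = (33/57)^6 = 0.0377

0.0377


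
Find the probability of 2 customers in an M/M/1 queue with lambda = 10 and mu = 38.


rho = 10/38; P(n) = (1-rho)*rho^n = (1-10/38)*(10/38)^2 = 0.051

0.051


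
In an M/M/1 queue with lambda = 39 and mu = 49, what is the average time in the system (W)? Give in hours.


W = 1/(mu - lambda) = 1/(49 - 39) = 0.1 hours

0.1 hours


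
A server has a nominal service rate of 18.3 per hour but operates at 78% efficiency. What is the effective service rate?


Effective rate = mu * efficiency = 18.3 * 0.78 = 14.27 per hour

14.27 per hour


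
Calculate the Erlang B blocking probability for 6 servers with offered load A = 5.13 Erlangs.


B(N,A) = (A^N/N!) / sum(A^k/k!, k=0..N) with N=6, A=5.13 = 0.2016

0.2016


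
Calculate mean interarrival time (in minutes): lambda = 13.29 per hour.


Mean interarrival time = 60/lambda = 60/13.29 = 4.51 minutes

4.51 minutes


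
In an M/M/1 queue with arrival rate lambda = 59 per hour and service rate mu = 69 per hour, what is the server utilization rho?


rho = lambda/mu = 59/69 = 0.8551

0.8551


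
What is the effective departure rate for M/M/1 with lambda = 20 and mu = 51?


For a stable queue (lambda < mu), throughput = lambda = 20 per hour

20 per hour


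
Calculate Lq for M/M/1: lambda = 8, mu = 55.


rho = 8/55; Lq = rho^2/(1-rho) = 0.02

0.02


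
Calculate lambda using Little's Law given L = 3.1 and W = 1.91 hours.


lambda = L / W = 3.1 / 1.91 = 1.62 per hour

1.62 per hour


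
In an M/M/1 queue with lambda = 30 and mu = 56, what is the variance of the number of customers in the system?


rho = 30/56; Var(N) = rho/(1-rho)^2 = 2.49

2.49


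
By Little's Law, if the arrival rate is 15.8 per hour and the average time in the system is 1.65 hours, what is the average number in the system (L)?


L = lambda * W = 15.8 * 1.65 = 26.07

26.07


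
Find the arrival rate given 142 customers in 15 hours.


lambda = total arrivals / time = 142 / 15 = 9.47 per hour

9.47 per hour


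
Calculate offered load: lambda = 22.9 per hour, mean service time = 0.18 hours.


Offered load a = lambda * E[S] = 22.9 * 0.18 = 4.12 Erlangs

4.12 Erlangs


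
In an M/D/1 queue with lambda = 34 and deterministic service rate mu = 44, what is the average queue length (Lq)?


M/D/1: Lq = rho^2 / (2*(1-rho)) where rho = 34/44; Lq = 1.31

1.31


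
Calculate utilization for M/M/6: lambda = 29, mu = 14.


rho = lambda/(c*mu) = 29/(6*14) = 0.3452

0.3452


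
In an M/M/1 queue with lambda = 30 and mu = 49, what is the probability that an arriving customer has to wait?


P(wait) = rho = lambda/mu = 30/49 = 0.6122

0.6122


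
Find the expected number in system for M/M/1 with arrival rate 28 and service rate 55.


rho = 28/55; L = rho/(1-rho) = 1.04

1.04


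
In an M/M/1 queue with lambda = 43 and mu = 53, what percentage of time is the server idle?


Idle fraction = (1 - rho) * 100 = (1 - 43/53) * 100 = 18.9%

18.9%


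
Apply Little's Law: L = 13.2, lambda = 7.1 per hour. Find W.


W = L / lambda = 13.2 / 7.1 = 1.8592 hours

1.8592 hours


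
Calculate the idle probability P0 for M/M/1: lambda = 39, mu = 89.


P0 = 1 - rho = 1 - 39/89 = 0.5618

0.5618


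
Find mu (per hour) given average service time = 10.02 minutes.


mu = 60 / avg_service_time = 60 / 10.02 = 5.99 per hour

5.99 per hour


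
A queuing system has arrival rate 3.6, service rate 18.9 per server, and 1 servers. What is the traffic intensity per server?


rho = lambda / (c * mu) = 3.6 / (1 * 18.9) = 0.1905

0.1905


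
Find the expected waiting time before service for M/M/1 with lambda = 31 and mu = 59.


rho = 31/59; Wq = rho/(mu - lambda) = 0.0188 hours

0.0188 hours


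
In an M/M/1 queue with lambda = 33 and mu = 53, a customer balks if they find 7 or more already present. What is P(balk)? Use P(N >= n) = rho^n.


P(N >= 7) = rho^7 = (33/53)^7 = 0.0363

0.0363


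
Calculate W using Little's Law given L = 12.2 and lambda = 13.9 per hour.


W = L / lambda = 12.2 / 13.9 = 0.8777 hours

0.8777 hours


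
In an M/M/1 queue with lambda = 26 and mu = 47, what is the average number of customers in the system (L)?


rho = 26/47; L = rho/(1-rho) = 1.24

1.24


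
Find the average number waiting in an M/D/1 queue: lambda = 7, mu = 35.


M/D/1: Lq = rho^2 / (2*(1-rho)) where rho = 7/35; Lq = 0.03

0.03


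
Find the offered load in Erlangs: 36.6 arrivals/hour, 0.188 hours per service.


Offered load a = lambda * E[S] = 36.6 * 0.188 = 6.88 Erlangs

6.88 Erlangs


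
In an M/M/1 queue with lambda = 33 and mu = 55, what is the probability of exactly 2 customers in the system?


rho = 33/55; P(n) = (1-rho)*rho^n = (1-33/55)*(33/55)^2 = 0.144

0.144


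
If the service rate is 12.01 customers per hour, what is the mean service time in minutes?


Mean service time = 60/mu = 60/12.01 = 5.0 minutes

5.0 minutes


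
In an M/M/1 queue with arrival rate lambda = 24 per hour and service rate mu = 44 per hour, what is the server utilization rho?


rho = lambda/mu = 24/44 = 0.5455

0.5455


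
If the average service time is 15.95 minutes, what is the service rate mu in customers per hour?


mu = 60 / avg_service_time = 60 / 15.95 = 3.76 per hour

3.76 per hour


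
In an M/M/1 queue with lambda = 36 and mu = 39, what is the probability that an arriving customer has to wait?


P(wait) = rho = lambda/mu = 36/39 = 0.9231

0.9231


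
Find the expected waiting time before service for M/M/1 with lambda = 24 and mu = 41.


rho = 24/41; Wq = rho/(mu - lambda) = 0.0344 hours

0.0344 hours


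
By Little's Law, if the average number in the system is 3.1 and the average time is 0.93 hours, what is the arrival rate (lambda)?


lambda = L / W = 3.1 / 0.93 = 3.33 per hour

3.33 per hour


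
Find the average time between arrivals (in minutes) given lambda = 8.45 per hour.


Mean interarrival time = 60/lambda = 60/8.45 = 7.1 minutes

7.1 minutes


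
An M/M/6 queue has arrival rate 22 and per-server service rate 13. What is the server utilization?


rho = lambda/(c*mu) = 22/(6*13) = 0.2821

0.2821


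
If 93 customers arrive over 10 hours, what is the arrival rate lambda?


lambda = total arrivals / time = 93 / 10 = 9.3 per hour

9.3 per hour


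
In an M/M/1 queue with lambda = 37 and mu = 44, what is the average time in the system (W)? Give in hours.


W = 1/(mu - lambda) = 1/(44 - 37) = 0.1429 hours

0.1429 hours


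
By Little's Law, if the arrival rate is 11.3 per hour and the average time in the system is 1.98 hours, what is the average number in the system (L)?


L = lambda * W = 11.3 * 1.98 = 22.37

22.37


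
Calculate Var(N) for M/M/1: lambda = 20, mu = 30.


rho = 20/30; Var(N) = rho/(1-rho)^2 = 6.0

6.0


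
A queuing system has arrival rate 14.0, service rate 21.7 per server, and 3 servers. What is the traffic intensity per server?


rho = lambda / (c * mu) = 14.0 / (3 * 21.7) = 0.2151

0.2151


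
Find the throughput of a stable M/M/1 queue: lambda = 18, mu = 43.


For a stable queue (lambda < mu), throughput = lambda = 18 per hour

18 per hour


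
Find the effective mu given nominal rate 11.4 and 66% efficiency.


Effective rate = mu * efficiency = 11.4 * 0.66 = 7.52 per hour

7.52 per hour


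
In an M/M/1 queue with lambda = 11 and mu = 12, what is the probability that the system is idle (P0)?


P0 = 1 - rho = 1 - 11/12 = 0.0833

0.0833


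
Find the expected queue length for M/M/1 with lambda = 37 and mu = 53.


rho = 37/53; Lq = rho^2/(1-rho) = 1.61

1.61


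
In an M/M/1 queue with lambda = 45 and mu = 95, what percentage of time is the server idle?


Idle fraction = (1 - rho) * 100 = (1 - 45/95) * 100 = 52.6%

52.6%


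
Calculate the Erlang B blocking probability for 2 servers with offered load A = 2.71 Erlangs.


B(N,A) = (A^N/N!) / sum(A^k/k!, k=0..N) with N=2, A=2.71 = 0.4974

0.4974


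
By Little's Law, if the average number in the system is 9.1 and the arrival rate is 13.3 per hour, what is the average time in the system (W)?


W = L / lambda = 9.1 / 13.3 = 0.6842 hours

0.6842 hours


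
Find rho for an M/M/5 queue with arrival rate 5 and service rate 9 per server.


rho = lambda/(c*mu) = 5/(5*9) = 0.1111

0.1111


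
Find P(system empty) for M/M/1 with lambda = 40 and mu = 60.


P0 = 1 - rho = 1 - 40/60 = 0.3333

0.3333


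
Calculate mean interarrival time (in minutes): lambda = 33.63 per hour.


Mean interarrival time = 60/lambda = 60/33.63 = 1.78 minutes

1.78 minutes


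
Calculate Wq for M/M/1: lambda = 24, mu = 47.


rho = 24/47; Wq = rho/(mu - lambda) = 0.0222 hours

0.0222 hours


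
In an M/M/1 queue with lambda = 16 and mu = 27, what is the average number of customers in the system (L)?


rho = 16/27; L = rho/(1-rho) = 1.45

1.45


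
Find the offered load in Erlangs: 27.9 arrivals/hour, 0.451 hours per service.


Offered load a = lambda * E[S] = 27.9 * 0.451 = 12.58 Erlangs

12.58 Erlangs


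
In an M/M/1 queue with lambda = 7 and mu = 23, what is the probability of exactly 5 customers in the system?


rho = 7/23; P(n) = (1-rho)*rho^n = (1-7/23)*(7/23)^5 = 0.0018

0.0018


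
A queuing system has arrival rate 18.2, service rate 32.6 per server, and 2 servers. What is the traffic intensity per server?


rho = lambda / (c * mu) = 18.2 / (2 * 32.6) = 0.2791

0.2791


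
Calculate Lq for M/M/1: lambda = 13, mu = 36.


rho = 13/36; Lq = rho^2/(1-rho) = 0.2

0.2


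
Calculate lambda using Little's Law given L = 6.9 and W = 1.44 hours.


lambda = L / W = 6.9 / 1.44 = 4.79 per hour

4.79 per hour


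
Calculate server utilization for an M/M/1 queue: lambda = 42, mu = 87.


rho = lambda/mu = 42/87 = 0.4828

0.4828


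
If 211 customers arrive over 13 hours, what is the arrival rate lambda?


lambda = total arrivals / time = 211 / 13 = 16.23 per hour

16.23 per hour


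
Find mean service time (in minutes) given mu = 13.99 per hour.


Mean service time = 60/mu = 60/13.99 = 4.29 minutes

4.29 minutes


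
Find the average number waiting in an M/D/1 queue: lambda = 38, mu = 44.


M/D/1: Lq = rho^2 / (2*(1-rho)) where rho = 38/44; Lq = 2.73

2.73


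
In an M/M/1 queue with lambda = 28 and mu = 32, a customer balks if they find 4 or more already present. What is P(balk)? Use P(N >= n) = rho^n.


P(N >= 4) = rho^4 = (28/32)^4 = 0.5862

0.5862


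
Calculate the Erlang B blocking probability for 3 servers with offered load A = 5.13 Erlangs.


B(N,A) = (A^N/N!) / sum(A^k/k!, k=0..N) with N=3, A=5.13 = 0.5384

0.5384


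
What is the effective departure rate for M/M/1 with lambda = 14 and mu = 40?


For a stable queue (lambda < mu), throughput = lambda = 14 per hour

14 per hour


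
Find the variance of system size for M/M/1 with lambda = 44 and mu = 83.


rho = 44/83; Var(N) = rho/(1-rho)^2 = 2.4

2.4


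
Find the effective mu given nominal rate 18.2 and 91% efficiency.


Effective rate = mu * efficiency = 18.2 * 0.91 = 16.56 per hour

16.56 per hour


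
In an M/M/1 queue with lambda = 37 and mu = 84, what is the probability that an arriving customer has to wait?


P(wait) = rho = lambda/mu = 37/84 = 0.4405

0.4405


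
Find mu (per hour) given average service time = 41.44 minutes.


mu = 60 / avg_service_time = 60 / 41.44 = 1.45 per hour

1.45 per hour


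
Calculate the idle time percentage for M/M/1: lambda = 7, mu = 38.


Idle fraction = (1 - rho) * 100 = (1 - 7/38) * 100 = 81.6%

81.6%


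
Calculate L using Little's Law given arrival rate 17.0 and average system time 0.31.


L = lambda * W = 17.0 * 0.31 = 5.27

5.27


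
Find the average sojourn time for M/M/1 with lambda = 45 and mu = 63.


W = 1/(mu - lambda) = 1/(63 - 45) = 0.0556 hours

0.0556 hours


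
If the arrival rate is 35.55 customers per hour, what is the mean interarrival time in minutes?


Mean interarrival time = 60/lambda = 60/35.55 = 1.69 minutes

1.69 minutes


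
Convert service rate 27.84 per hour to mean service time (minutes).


Mean service time = 60/mu = 60/27.84 = 2.16 minutes

2.16 minutes


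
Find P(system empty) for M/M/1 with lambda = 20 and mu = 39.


P0 = 1 - rho = 1 - 20/39 = 0.4872

0.4872


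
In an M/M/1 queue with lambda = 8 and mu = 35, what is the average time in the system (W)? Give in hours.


W = 1/(mu - lambda) = 1/(35 - 8) = 0.037 hours

0.037 hours


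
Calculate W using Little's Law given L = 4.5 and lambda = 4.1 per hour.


W = L / lambda = 4.5 / 4.1 = 1.0976 hours

1.0976 hours


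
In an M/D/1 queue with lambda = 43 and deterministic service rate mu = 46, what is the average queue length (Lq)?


M/D/1: Lq = rho^2 / (2*(1-rho)) where rho = 43/46; Lq = 6.7

6.7


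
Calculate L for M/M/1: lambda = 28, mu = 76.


rho = 28/76; L = rho/(1-rho) = 0.58

0.58


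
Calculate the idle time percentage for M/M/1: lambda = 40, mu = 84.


Idle fraction = (1 - rho) * 100 = (1 - 40/84) * 100 = 52.4%

52.4%


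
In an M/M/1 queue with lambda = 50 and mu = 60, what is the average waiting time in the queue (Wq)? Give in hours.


rho = 50/60; Wq = rho/(mu - lambda) = 0.0833 hours

0.0833 hours


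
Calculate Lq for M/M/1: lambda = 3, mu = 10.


rho = 3/10; Lq = rho^2/(1-rho) = 0.13

0.13


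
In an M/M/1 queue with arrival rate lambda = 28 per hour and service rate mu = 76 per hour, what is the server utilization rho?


rho = lambda/mu = 28/76 = 0.3684

0.3684


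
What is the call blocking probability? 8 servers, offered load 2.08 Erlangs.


B(N,A) = (A^N/N!) / sum(A^k/k!, k=0..N) with N=8, A=2.08 = 0.0011

0.0011


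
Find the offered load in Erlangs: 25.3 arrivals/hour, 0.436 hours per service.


Offered load a = lambda * E[S] = 25.3 * 0.436 = 11.03 Erlangs

11.03 Erlangs


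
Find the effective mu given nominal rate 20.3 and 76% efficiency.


Effective rate = mu * efficiency = 20.3 * 0.76 = 15.43 per hour

15.43 per hour


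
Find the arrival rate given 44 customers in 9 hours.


lambda = total arrivals / time = 44 / 9 = 4.89 per hour

4.89 per hour


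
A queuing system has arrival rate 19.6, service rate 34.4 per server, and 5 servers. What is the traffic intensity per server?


rho = lambda / (c * mu) = 19.6 / (5 * 34.4) = 0.114

0.114


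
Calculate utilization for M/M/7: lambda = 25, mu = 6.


rho = lambda/(c*mu) = 25/(7*6) = 0.5952

0.5952


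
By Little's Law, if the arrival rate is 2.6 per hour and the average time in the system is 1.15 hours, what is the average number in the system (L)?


L = lambda * W = 2.6 * 1.15 = 2.99

2.99


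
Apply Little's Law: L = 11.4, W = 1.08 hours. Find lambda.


lambda = L / W = 11.4 / 1.08 = 10.56 per hour

10.56 per hour


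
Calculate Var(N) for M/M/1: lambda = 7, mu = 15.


rho = 7/15; Var(N) = rho/(1-rho)^2 = 1.64

1.64


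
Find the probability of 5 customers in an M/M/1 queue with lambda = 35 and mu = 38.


rho = 35/38; P(n) = (1-rho)*rho^n = (1-35/38)*(35/38)^5 = 0.0523

0.0523


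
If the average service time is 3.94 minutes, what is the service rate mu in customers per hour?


mu = 60 / avg_service_time = 60 / 3.94 = 15.23 per hour

15.23 per hour


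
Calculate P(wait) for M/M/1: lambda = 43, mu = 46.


P(wait) = rho = lambda/mu = 43/46 = 0.9348

0.9348


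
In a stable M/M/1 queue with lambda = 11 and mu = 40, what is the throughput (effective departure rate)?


For a stable queue (lambda < mu), throughput = lambda = 11 per hour

11 per hour


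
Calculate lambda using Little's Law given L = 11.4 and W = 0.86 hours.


lambda = L / W = 11.4 / 0.86 = 13.26 per hour

13.26 per hour


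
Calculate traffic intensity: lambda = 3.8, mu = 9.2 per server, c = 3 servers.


rho = lambda / (c * mu) = 3.8 / (3 * 9.2) = 0.1377

0.1377


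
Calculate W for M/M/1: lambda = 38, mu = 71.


W = 1/(mu - lambda) = 1/(71 - 38) = 0.0303 hours

0.0303 hours


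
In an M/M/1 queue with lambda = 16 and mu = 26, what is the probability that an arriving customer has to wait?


P(wait) = rho = lambda/mu = 16/26 = 0.6154

0.6154


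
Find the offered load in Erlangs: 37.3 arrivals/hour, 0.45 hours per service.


Offered load a = lambda * E[S] = 37.3 * 0.45 = 16.79 Erlangs

16.79 Erlangs


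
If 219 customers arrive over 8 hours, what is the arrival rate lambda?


lambda = total arrivals / time = 219 / 8 = 27.38 per hour

27.38 per hour


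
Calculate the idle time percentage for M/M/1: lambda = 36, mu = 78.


Idle fraction = (1 - rho) * 100 = (1 - 36/78) * 100 = 53.8%

53.8%


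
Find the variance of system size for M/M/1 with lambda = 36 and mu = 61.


rho = 36/61; Var(N) = rho/(1-rho)^2 = 3.51

3.51


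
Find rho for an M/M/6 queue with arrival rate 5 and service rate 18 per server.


rho = lambda/(c*mu) = 5/(6*18) = 0.0463

0.0463


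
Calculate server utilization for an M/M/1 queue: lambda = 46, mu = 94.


rho = lambda/mu = 46/94 = 0.4894

0.4894


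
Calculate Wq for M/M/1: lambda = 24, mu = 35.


rho = 24/35; Wq = rho/(mu - lambda) = 0.0623 hours

0.0623 hours


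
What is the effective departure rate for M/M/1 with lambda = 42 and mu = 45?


For a stable queue (lambda < mu), throughput = lambda = 42 per hour

42 per hour


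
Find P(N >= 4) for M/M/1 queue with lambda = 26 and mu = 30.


P(N >= 4) = rho^4 = (26/30)^4 = 0.5642

0.5642


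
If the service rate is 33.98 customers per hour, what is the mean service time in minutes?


Mean service time = 60/mu = 60/33.98 = 1.77 minutes

1.77 minutes


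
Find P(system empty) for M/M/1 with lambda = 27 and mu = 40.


P0 = 1 - rho = 1 - 27/40 = 0.325

0.325


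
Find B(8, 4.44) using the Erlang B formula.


B(N,A) = (A^N/N!) / sum(A^k/k!, k=0..N) with N=8, A=4.44 = 0.0459

0.0459


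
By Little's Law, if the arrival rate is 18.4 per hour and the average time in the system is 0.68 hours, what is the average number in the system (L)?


L = lambda * W = 18.4 * 0.68 = 12.51

12.51


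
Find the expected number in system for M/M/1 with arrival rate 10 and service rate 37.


rho = 10/37; L = rho/(1-rho) = 0.37

0.37


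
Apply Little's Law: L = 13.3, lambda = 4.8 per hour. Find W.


W = L / lambda = 13.3 / 4.8 = 2.7708 hours

2.7708 hours


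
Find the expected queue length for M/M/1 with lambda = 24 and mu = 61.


rho = 24/61; Lq = rho^2/(1-rho) = 0.26

0.26


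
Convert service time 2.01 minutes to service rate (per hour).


mu = 60 / avg_service_time = 60 / 2.01 = 29.85 per hour

29.85 per hour


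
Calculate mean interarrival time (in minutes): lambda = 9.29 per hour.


Mean interarrival time = 60/lambda = 60/9.29 = 6.46 minutes

6.46 minutes


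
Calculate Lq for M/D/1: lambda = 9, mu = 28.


M/D/1: Lq = rho^2 / (2*(1-rho)) where rho = 9/28; Lq = 0.08

0.08


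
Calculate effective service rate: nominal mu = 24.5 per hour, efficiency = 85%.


Effective rate = mu * efficiency = 24.5 * 0.85 = 20.83 per hour

20.83 per hour


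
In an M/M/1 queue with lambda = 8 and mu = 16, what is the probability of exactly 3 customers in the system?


rho = 8/16; P(n) = (1-rho)*rho^n = (1-8/16)*(8/16)^3 = 0.0625

0.0625


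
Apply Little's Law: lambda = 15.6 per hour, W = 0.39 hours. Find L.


L = lambda * W = 15.6 * 0.39 = 6.08

6.08


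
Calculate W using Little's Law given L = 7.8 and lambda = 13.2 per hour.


W = L / lambda = 7.8 / 13.2 = 0.5909 hours

0.5909 hours


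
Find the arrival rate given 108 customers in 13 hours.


lambda = total arrivals / time = 108 / 13 = 8.31 per hour

8.31 per hour


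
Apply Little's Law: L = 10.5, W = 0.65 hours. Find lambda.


lambda = L / W = 10.5 / 0.65 = 16.15 per hour

16.15 per hour


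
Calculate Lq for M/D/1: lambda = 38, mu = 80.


M/D/1: Lq = rho^2 / (2*(1-rho)) where rho = 38/80; Lq = 0.21

0.21


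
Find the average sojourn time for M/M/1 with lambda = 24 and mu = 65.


W = 1/(mu - lambda) = 1/(65 - 24) = 0.0244 hours

0.0244 hours


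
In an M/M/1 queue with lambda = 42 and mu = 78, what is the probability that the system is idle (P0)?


P0 = 1 - rho = 1 - 42/78 = 0.4615

0.4615


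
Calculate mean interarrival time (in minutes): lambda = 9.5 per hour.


Mean interarrival time = 60/lambda = 60/9.5 = 6.32 minutes

6.32 minutes


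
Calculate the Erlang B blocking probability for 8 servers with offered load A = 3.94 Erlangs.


B(N,A) = (A^N/N!) / sum(A^k/k!, k=0..N) with N=8, A=3.94 = 0.0286

0.0286


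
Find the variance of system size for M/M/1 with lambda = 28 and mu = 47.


rho = 28/47; Var(N) = rho/(1-rho)^2 = 3.65

3.65


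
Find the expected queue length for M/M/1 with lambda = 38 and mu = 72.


rho = 38/72; Lq = rho^2/(1-rho) = 0.59

0.59


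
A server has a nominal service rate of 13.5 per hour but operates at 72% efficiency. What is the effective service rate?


Effective rate = mu * efficiency = 13.5 * 0.72 = 9.72 per hour

9.72 per hour


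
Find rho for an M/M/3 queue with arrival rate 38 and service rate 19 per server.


rho = lambda/(c*mu) = 38/(3*19) = 0.6667

0.6667


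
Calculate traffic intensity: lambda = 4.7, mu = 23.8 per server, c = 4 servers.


rho = lambda / (c * mu) = 4.7 / (4 * 23.8) = 0.0494

0.0494


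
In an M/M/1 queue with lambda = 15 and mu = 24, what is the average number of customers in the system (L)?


rho = 15/24; L = rho/(1-rho) = 1.67

1.67


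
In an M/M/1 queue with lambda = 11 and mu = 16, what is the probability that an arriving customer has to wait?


P(wait) = rho = lambda/mu = 11/16 = 0.6875

0.6875


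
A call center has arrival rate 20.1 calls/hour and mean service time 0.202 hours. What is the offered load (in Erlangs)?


Offered load a = lambda * E[S] = 20.1 * 0.202 = 4.06 Erlangs

4.06 Erlangs


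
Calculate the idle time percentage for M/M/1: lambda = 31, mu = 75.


Idle fraction = (1 - rho) * 100 = (1 - 31/75) * 100 = 58.7%

58.7%


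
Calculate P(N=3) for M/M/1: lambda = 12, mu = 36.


rho = 12/36; P(n) = (1-rho)*rho^n = (1-12/36)*(12/36)^3 = 0.0247

0.0247


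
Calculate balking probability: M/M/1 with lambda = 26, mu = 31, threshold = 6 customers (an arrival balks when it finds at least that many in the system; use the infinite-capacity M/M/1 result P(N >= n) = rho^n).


P(N >= 6) = rho^6 = (26/31)^6 = 0.3481

0.3481


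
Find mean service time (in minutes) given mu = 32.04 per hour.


Mean service time = 60/mu = 60/32.04 = 1.87 minutes

1.87 minutes


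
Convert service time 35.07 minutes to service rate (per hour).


mu = 60 / avg_service_time = 60 / 35.07 = 1.71 per hour

1.71 per hour


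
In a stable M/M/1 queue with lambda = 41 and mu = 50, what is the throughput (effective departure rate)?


For a stable queue (lambda < mu), throughput = lambda = 41 per hour

41 per hour


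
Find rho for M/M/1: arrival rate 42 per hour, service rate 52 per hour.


rho = lambda/mu = 42/52 = 0.8077

0.8077


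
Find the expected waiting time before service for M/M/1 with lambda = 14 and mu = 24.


rho = 14/24; Wq = rho/(mu - lambda) = 0.0583 hours

0.0583 hours


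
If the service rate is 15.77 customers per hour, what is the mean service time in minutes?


Mean service time = 60/mu = 60/15.77 = 3.8 minutes

3.8 minutes


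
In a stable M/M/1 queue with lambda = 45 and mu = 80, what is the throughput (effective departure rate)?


For a stable queue (lambda < mu), throughput = lambda = 45 per hour

45 per hour


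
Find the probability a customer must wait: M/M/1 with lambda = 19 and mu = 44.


P(wait) = rho = lambda/mu = 19/44 = 0.4318

0.4318


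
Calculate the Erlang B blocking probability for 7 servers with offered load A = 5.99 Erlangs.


B(N,A) = (A^N/N!) / sum(A^k/k!, k=0..N) with N=7, A=5.99 = 0.1844

0.1844


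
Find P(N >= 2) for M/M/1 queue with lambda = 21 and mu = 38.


P(N >= 2) = rho^2 = (21/38)^2 = 0.3054

0.3054


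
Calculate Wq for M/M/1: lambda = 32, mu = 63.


rho = 32/63; Wq = rho/(mu - lambda) = 0.0164 hours

0.0164 hours


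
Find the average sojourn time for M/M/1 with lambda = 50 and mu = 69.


W = 1/(mu - lambda) = 1/(69 - 50) = 0.0526 hours

0.0526 hours


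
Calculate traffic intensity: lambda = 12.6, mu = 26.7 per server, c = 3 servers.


rho = lambda / (c * mu) = 12.6 / (3 * 26.7) = 0.1573

0.1573


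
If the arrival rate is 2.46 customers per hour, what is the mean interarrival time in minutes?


Mean interarrival time = 60/lambda = 60/2.46 = 24.39 minutes

24.39 minutes


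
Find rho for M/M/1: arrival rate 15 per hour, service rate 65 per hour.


rho = lambda/mu = 15/65 = 0.2308

0.2308


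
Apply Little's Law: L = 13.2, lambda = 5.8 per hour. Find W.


W = L / lambda = 13.2 / 5.8 = 2.2759 hours

2.2759 hours


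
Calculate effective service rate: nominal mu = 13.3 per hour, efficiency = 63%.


Effective rate = mu * efficiency = 13.3 * 0.63 = 8.38 per hour

8.38 per hour


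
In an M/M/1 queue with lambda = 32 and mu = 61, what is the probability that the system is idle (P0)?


P0 = 1 - rho = 1 - 32/61 = 0.4754

0.4754


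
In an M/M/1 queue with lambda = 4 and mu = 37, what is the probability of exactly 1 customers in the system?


rho = 4/37; P(n) = (1-rho)*rho^n = (1-4/37)*(4/37)^1 = 0.0964

0.0964


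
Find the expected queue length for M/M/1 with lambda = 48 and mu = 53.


rho = 48/53; Lq = rho^2/(1-rho) = 8.69

8.69


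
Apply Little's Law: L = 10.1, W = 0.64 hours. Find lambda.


lambda = L / W = 10.1 / 0.64 = 15.78 per hour

15.78 per hour


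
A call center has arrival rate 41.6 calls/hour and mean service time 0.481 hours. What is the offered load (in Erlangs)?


Offered load a = lambda * E[S] = 41.6 * 0.481 = 20.01 Erlangs

20.01 Erlangs


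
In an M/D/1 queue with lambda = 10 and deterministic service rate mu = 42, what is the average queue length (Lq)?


M/D/1: Lq = rho^2 / (2*(1-rho)) where rho = 10/42; Lq = 0.04

0.04


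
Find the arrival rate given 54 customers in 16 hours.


lambda = total arrivals / time = 54 / 16 = 3.38 per hour

3.38 per hour


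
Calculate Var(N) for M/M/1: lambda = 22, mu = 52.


rho = 22/52; Var(N) = rho/(1-rho)^2 = 1.27

1.27


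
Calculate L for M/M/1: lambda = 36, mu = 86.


rho = 36/86; L = rho/(1-rho) = 0.72

0.72


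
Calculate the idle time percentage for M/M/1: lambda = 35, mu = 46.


Idle fraction = (1 - rho) * 100 = (1 - 35/46) * 100 = 23.9%

23.9%


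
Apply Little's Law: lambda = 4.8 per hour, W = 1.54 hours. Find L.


L = lambda * W = 4.8 * 1.54 = 7.39

7.39


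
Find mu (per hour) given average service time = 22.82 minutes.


mu = 60 / avg_service_time = 60 / 22.82 = 2.63 per hour

2.63 per hour


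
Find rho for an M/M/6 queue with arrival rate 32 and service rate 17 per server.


rho = lambda/(c*mu) = 32/(6*17) = 0.3137

0.3137


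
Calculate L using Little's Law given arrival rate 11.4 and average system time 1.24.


L = lambda * W = 11.4 * 1.24 = 14.14

14.14


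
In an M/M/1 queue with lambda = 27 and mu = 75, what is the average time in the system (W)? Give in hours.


W = 1/(mu - lambda) = 1/(75 - 27) = 0.0208 hours

0.0208 hours


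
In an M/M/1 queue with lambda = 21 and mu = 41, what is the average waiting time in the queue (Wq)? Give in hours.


rho = 21/41; Wq = rho/(mu - lambda) = 0.0256 hours

0.0256 hours


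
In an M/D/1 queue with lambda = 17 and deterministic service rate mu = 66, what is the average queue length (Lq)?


M/D/1: Lq = rho^2 / (2*(1-rho)) where rho = 17/66; Lq = 0.04

0.04


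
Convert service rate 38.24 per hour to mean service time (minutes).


Mean service time = 60/mu = 60/38.24 = 1.57 minutes

1.57 minutes


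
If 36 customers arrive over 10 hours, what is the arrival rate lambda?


lambda = total arrivals / time = 36 / 10 = 3.6 per hour

3.6 per hour


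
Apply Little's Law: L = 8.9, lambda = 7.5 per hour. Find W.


W = L / lambda = 8.9 / 7.5 = 1.1867 hours

1.1867 hours


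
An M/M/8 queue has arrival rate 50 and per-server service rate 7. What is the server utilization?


rho = lambda/(c*mu) = 50/(8*7) = 0.8929

0.8929


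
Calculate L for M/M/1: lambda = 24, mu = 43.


rho = 24/43; L = rho/(1-rho) = 1.26

1.26


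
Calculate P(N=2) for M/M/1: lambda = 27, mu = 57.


rho = 27/57; P(n) = (1-rho)*rho^n = (1-27/57)*(27/57)^2 = 0.1181

0.1181


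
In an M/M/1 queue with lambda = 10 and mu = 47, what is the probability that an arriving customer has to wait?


P(wait) = rho = lambda/mu = 10/47 = 0.2128

0.2128


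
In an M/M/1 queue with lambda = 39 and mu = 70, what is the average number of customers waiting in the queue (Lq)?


rho = 39/70; Lq = rho^2/(1-rho) = 0.7

0.7


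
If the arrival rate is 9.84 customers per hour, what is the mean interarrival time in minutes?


Mean interarrival time = 60/lambda = 60/9.84 = 6.1 minutes

6.1 minutes


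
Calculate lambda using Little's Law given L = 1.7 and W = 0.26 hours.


lambda = L / W = 1.7 / 0.26 = 6.54 per hour

6.54 per hour


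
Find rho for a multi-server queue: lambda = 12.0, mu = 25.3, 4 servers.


rho = lambda / (c * mu) = 12.0 / (4 * 25.3) = 0.1186

0.1186


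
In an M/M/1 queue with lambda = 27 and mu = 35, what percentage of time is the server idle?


Idle fraction = (1 - rho) * 100 = (1 - 27/35) * 100 = 22.9%

22.9%


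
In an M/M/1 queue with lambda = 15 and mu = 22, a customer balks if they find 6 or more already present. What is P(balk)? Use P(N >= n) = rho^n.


P(N >= 6) = rho^6 = (15/22)^6 = 0.1005

0.1005


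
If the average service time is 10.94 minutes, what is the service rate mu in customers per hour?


mu = 60 / avg_service_time = 60 / 10.94 = 5.48 per hour

5.48 per hour


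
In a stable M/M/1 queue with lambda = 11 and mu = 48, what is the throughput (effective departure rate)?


For a stable queue (lambda < mu), throughput = lambda = 11 per hour

11 per hour


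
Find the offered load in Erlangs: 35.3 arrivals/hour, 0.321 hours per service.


Offered load a = lambda * E[S] = 35.3 * 0.321 = 11.33 Erlangs

11.33 Erlangs


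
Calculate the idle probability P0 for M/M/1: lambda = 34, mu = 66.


P0 = 1 - rho = 1 - 34/66 = 0.4848

0.4848


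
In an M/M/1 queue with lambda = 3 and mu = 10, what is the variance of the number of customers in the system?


rho = 3/10; Var(N) = rho/(1-rho)^2 = 0.61

0.61


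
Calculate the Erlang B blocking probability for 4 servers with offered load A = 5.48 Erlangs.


B(N,A) = (A^N/N!) / sum(A^k/k!, k=0..N) with N=4, A=5.48 = 0.4344

0.4344


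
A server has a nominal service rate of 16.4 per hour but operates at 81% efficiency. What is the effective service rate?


Effective rate = mu * efficiency = 16.4 * 0.81 = 13.28 per hour

13.28 per hour


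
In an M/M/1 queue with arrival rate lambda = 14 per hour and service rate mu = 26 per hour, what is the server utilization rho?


rho = lambda/mu = 14/26 = 0.5385

0.5385


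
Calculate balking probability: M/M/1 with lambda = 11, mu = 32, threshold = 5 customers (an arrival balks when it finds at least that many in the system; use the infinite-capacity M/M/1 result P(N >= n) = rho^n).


P(N >= 5) = rho^5 = (11/32)^5 = 0.0048

0.0048


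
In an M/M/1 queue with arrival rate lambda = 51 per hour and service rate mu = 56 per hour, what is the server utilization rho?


rho = lambda/mu = 51/56 = 0.9107

0.9107


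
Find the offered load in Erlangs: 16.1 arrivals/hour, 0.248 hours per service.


Offered load a = lambda * E[S] = 16.1 * 0.248 = 3.99 Erlangs

3.99 Erlangs


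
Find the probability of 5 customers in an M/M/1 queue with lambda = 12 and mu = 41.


rho = 12/41; P(n) = (1-rho)*rho^n = (1-12/41)*(12/41)^5 = 0.0015

0.0015


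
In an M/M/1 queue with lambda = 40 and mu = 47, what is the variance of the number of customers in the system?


rho = 40/47; Var(N) = rho/(1-rho)^2 = 38.37

38.37


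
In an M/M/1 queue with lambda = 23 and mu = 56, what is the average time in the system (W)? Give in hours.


W = 1/(mu - lambda) = 1/(56 - 23) = 0.0303 hours

0.0303 hours


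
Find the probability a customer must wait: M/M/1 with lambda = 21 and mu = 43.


P(wait) = rho = lambda/mu = 21/43 = 0.4884

0.4884


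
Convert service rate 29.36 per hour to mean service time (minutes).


Mean service time = 60/mu = 60/29.36 = 2.04 minutes

2.04 minutes


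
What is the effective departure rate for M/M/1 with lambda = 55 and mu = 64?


For a stable queue (lambda < mu), throughput = lambda = 55 per hour

55 per hour


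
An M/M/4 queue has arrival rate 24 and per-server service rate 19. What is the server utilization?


rho = lambda/(c*mu) = 24/(4*19) = 0.3158

0.3158


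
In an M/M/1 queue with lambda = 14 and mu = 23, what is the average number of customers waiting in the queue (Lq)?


rho = 14/23; Lq = rho^2/(1-rho) = 0.95

0.95


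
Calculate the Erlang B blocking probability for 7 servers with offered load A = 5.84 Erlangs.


B(N,A) = (A^N/N!) / sum(A^k/k!, k=0..N) with N=7, A=5.84 = 0.1746

0.1746


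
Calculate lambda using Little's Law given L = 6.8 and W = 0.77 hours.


lambda = L / W = 6.8 / 0.77 = 8.83 per hour

8.83 per hour


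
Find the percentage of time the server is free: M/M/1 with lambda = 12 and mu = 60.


Idle fraction = (1 - rho) * 100 = (1 - 12/60) * 100 = 80.0%

80.0%


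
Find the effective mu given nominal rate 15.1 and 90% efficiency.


Effective rate = mu * efficiency = 15.1 * 0.9 = 13.59 per hour

13.59 per hour


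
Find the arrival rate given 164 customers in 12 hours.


lambda = total arrivals / time = 164 / 12 = 13.67 per hour

13.67 per hour


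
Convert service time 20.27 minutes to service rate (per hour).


mu = 60 / avg_service_time = 60 / 20.27 = 2.96 per hour

2.96 per hour


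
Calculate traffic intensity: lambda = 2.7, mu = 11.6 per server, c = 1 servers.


rho = lambda / (c * mu) = 2.7 / (1 * 11.6) = 0.2328

0.2328


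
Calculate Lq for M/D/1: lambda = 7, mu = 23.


M/D/1: Lq = rho^2 / (2*(1-rho)) where rho = 7/23; Lq = 0.07

0.07


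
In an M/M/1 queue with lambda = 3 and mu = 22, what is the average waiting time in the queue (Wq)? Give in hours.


rho = 3/22; Wq = rho/(mu - lambda) = 0.0072 hours

0.0072 hours


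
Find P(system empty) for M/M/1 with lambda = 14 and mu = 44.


P0 = 1 - rho = 1 - 14/44 = 0.6818

0.6818


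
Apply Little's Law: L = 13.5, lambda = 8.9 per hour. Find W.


W = L / lambda = 13.5 / 8.9 = 1.5169 hours

1.5169 hours


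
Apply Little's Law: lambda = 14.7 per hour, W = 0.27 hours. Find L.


L = lambda * W = 14.7 * 0.27 = 3.97

3.97


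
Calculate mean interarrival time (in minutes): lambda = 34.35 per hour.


Mean interarrival time = 60/lambda = 60/34.35 = 1.75 minutes

1.75 minutes


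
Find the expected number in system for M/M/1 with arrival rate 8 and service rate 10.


rho = 8/10; L = rho/(1-rho) = 4.0

4.0


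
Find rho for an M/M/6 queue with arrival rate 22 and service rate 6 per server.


rho = lambda/(c*mu) = 22/(6*6) = 0.6111

0.6111


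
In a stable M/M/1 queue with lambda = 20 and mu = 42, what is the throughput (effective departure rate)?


For a stable queue (lambda < mu), throughput = lambda = 20 per hour

20 per hour


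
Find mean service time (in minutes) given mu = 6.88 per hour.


Mean service time = 60/mu = 60/6.88 = 8.72 minutes

8.72 minutes


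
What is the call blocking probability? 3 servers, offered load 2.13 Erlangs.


B(N,A) = (A^N/N!) / sum(A^k/k!, k=0..N) with N=3, A=2.13 = 0.2298

0.2298


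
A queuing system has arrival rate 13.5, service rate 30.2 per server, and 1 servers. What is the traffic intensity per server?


rho = lambda / (c * mu) = 13.5 / (1 * 30.2) = 0.447

0.447


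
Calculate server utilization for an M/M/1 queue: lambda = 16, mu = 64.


rho = lambda/mu = 16/64 = 0.25

0.25


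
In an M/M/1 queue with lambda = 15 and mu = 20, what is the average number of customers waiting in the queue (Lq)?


rho = 15/20; Lq = rho^2/(1-rho) = 2.25

2.25


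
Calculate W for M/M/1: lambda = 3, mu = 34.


W = 1/(mu - lambda) = 1/(34 - 3) = 0.0323 hours

0.0323 hours


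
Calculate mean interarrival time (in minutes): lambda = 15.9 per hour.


Mean interarrival time = 60/lambda = 60/15.9 = 3.77 minutes

3.77 minutes


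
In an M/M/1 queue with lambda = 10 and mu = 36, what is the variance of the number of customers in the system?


rho = 10/36; Var(N) = rho/(1-rho)^2 = 0.53

0.53


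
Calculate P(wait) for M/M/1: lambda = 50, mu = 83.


P(wait) = rho = lambda/mu = 50/83 = 0.6024

0.6024


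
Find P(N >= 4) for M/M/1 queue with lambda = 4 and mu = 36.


P(N >= 4) = rho^4 = (4/36)^4 = 0.0002

0.0002


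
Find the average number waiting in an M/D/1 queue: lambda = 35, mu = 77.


M/D/1: Lq = rho^2 / (2*(1-rho)) where rho = 35/77; Lq = 0.19

0.19


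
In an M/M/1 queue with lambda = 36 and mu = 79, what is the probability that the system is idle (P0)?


P0 = 1 - rho = 1 - 36/79 = 0.5443

0.5443


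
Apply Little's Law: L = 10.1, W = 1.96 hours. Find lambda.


lambda = L / W = 10.1 / 1.96 = 5.15 per hour

5.15 per hour


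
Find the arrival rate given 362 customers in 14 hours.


lambda = total arrivals / time = 362 / 14 = 25.86 per hour

25.86 per hour


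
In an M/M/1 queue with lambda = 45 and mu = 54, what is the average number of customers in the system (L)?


rho = 45/54; L = rho/(1-rho) = 5.0

5.0


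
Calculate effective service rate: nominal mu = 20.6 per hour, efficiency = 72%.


Effective rate = mu * efficiency = 20.6 * 0.72 = 14.83 per hour

14.83 per hour


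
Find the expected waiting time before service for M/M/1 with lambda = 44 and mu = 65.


rho = 44/65; Wq = rho/(mu - lambda) = 0.0322 hours

0.0322 hours


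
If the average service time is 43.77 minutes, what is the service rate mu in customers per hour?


mu = 60 / avg_service_time = 60 / 43.77 = 1.37 per hour

1.37 per hour


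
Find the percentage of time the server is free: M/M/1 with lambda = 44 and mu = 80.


Idle fraction = (1 - rho) * 100 = (1 - 44/80) * 100 = 45.0%

45.0%


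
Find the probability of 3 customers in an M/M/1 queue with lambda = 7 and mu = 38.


rho = 7/38; P(n) = (1-rho)*rho^n = (1-7/38)*(7/38)^3 = 0.0051

0.0051


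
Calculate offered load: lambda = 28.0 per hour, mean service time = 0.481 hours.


Offered load a = lambda * E[S] = 28.0 * 0.481 = 13.47 Erlangs

13.47 Erlangs


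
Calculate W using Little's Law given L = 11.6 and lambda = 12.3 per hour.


W = L / lambda = 11.6 / 12.3 = 0.9431 hours

0.9431 hours
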